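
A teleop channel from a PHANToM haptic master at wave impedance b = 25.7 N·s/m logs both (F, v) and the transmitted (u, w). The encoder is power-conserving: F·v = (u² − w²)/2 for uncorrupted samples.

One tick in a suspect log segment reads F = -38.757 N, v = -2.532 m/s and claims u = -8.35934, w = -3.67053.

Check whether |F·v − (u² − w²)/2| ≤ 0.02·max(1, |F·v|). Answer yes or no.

no

F·v = (-38.757)×(-2.532) = 98.1327 W.
(u² − w²)/2 = (69.8786 − 13.4728)/2 = 28.2029 W.
|Δ| = 69.9298;  2% of max(1, |F·v|) = 1.9627.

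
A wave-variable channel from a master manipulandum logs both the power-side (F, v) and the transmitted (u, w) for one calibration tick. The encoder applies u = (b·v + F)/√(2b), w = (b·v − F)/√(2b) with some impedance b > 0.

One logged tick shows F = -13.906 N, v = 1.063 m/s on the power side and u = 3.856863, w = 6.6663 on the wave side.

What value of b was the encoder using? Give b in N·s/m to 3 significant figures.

b = 49 N·s/m

u + w = 10.523163;  u + w = √(2b)·v, so √(2b) = 10.523163/1.063 = 9.899495.
b = (√(2b))²/2 = 97.999998/2 = 48.999999.
(Check via u − w = 2F/√(2b): u − w = -2.809437, 2F/√(2b) = -2.809436.)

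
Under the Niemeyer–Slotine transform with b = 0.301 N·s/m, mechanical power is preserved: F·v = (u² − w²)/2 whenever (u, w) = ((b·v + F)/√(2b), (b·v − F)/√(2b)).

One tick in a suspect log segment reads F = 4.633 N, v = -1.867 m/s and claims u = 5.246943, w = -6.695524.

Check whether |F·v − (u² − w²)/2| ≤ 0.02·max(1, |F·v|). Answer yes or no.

F·v = 4.633×(-1.867) = -8.649811 W.
(u² − w²)/2 = (27.530411 − 44.830042)/2 = -8.649815 W.
|Δ| = 0.000004;  2% of max(1, |F·v|) = 0.172996.

yes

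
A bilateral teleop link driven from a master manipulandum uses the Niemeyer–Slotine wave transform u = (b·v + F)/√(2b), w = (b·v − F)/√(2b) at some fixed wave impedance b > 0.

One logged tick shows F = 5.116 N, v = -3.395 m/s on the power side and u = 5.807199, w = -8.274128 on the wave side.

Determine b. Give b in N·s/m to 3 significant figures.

b = 0.264 N·s/m

u + w = -2.466929;  u + w = √(2b)·v, so √(2b) = -2.466929/(-3.395) = 0.726636.
b = (√(2b))²/2 = 0.528000/2 = 0.264000.
(Check via u − w = 2F/√(2b): u − w = 14.081327, 2F/√(2b) = 14.081329.)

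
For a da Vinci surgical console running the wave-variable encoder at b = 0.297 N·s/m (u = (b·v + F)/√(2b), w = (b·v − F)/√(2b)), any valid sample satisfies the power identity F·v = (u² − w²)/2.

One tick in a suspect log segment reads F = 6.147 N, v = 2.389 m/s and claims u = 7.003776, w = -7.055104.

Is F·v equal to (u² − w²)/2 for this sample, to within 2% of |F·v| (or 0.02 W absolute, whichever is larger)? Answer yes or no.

no

F·v = 6.147×2.389 = 14.685183 W.
(u² − w²)/2 = (49.052878 − 49.774492)/2 = -0.360807 W.
|Δ| = 15.045990;  2% of max(1, |F·v|) = 0.293704.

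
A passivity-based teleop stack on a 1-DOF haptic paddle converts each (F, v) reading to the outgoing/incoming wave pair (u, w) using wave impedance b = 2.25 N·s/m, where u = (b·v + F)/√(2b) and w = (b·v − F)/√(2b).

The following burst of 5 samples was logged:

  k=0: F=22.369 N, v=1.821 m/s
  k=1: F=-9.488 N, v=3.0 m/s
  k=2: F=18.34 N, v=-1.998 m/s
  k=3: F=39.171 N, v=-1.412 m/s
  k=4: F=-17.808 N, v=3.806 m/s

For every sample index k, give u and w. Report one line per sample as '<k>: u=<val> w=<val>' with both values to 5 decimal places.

0: u=12.47631 w=-8.61339
1: u=-1.29071 w=7.65467
2: u=6.52636 w=-10.76476
3: u=16.96773 w=-19.96304
4: u=-4.35790 w=12.43164

k=0: b·v=2.25×1.821=4.09725; √(2b)=2.12132; u=(4.09725+22.369)/2.12132=12.47631, w=(4.09725−22.369)/2.12132=-8.61339
k=1: b·v=2.25×3.0=6.75000; √(2b)=2.12132; u=(6.75000+(-9.488))/2.12132=-1.29071, w=(6.75000−(-9.488))/2.12132=7.65467
k=2: b·v=2.25×(-1.998)=-4.49550; √(2b)=2.12132; u=(-4.49550+18.34)/2.12132=6.52636, w=(-4.49550−18.34)/2.12132=-10.76476
k=3: b·v=2.25×(-1.412)=-3.17700; √(2b)=2.12132; u=(-3.17700+39.171)/2.12132=16.96773, w=(-3.17700−39.171)/2.12132=-19.96304
k=4: b·v=2.25×3.806=8.56350; √(2b)=2.12132; u=(8.56350+(-17.808))/2.12132=-4.35790, w=(8.56350−(-17.808))/2.12132=12.43164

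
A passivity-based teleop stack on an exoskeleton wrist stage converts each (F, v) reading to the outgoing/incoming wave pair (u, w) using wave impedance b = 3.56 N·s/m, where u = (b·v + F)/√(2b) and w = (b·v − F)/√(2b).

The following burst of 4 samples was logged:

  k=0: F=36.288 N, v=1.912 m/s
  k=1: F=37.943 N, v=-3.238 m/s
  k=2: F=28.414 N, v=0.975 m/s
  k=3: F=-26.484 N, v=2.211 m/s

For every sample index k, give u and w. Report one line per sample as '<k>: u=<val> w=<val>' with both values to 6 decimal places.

k=0: b·v=3.56×1.912=6.806720; √(2b)=2.668333; u=(6.806720+36.288)/2.668333=16.150429, w=(6.806720−36.288)/2.668333=-11.048577
k=1: b·v=3.56×(-3.238)=-11.527280; √(2b)=2.668333; u=(-11.527280+37.943)/2.668333=9.899710, w=(-11.527280−37.943)/2.668333=-18.539771
k=2: b·v=3.56×0.975=3.471000; √(2b)=2.668333; u=(3.471000+28.414)/2.668333=11.949409, w=(3.471000−28.414)/2.668333=-9.347784
k=3: b·v=3.56×2.211=7.871160; √(2b)=2.668333; u=(7.871160+(-26.484))/2.668333=-6.975457, w=(7.871160−(-26.484))/2.668333=12.875141

0: u=16.150429 w=-11.048577
1: u=9.899710 w=-18.539771
2: u=11.949409 w=-9.347784
3: u=-6.975457 w=12.875141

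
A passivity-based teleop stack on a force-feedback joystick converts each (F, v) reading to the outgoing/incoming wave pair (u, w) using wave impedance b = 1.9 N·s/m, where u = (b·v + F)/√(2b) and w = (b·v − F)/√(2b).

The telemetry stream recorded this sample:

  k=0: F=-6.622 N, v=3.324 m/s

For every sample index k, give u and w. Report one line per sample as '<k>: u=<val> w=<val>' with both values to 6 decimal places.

0: u=-0.157180 w=6.636849

k=0: b·v=1.9×3.324=6.315600; √(2b)=1.949359; u=(6.315600+(-6.622))/1.949359=-0.157180, w=(6.315600−(-6.622))/1.949359=6.636849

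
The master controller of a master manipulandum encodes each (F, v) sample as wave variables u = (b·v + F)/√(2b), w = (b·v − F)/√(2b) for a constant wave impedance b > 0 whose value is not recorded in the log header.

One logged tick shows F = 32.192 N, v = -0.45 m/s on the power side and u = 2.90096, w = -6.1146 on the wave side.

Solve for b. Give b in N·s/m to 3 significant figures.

u + w = -3.21364;  u + w = √(2b)·v, so √(2b) = -3.21364/(-0.45) = 7.14142.
b = (√(2b))²/2 = 50.99991/2 = 25.49996.
(Check via u − w = 2F/√(2b): u − w = 9.01556, 2F/√(2b) = 9.01557.)

b = 25.5 N·s/m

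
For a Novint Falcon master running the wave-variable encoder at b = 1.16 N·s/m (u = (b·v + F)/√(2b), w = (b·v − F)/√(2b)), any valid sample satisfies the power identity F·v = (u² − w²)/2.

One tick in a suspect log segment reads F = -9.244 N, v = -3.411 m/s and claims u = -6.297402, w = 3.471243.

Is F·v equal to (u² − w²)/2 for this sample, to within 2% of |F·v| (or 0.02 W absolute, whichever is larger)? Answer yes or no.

F·v = (-9.244)×(-3.411) = 31.531284 W.
(u² − w²)/2 = (39.657272 − 12.049528)/2 = 13.803872 W.
|Δ| = 17.727412;  2% of max(1, |F·v|) = 0.630626.

no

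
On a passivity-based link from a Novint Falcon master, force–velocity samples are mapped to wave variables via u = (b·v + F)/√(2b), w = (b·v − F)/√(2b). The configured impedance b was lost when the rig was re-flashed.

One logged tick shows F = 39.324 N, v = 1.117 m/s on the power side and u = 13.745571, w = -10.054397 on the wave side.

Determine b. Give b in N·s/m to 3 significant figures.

b = 5.46 N·s/m

u + w = 3.691174;  u + w = √(2b)·v, so √(2b) = 3.691174/1.117 = 3.304543.
b = (√(2b))²/2 = 10.920001/2 = 5.460001.
(Check via u − w = 2F/√(2b): u − w = 23.799968, 2F/√(2b) = 23.799966.)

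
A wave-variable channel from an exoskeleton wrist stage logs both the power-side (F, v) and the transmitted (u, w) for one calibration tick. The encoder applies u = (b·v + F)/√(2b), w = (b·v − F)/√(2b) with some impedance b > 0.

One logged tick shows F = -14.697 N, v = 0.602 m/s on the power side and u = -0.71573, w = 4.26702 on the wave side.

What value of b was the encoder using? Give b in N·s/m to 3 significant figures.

u + w = 3.551290;  u + w = √(2b)·v, so √(2b) = 3.551290/0.602 = 5.899153.
b = (√(2b))²/2 = 34.800004/2 = 17.400002.
(Check via u − w = 2F/√(2b): u − w = -4.982750, 2F/√(2b) = -4.982749.)

b = 17.4 N·s/m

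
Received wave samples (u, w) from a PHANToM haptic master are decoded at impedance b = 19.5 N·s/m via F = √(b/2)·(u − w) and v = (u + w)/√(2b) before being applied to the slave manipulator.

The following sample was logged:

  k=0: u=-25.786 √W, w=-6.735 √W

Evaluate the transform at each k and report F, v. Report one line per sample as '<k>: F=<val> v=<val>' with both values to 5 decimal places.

0: F=-59.48673 v=-5.20753

k=0: u−w=-19.05100, u+w=-32.52100; √(b/2)=3.12250, √(2b)=6.24500; F=3.12250×(-19.051)=-59.48673, v=-32.52100/6.24500=-5.20753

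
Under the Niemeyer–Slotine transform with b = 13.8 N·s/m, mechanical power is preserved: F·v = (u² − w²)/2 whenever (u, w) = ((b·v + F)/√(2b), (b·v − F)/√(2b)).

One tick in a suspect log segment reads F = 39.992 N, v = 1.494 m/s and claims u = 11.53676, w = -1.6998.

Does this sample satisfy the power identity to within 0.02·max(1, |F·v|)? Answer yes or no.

no

F·v = 39.992×1.494 = 59.7480 W.
(u² − w²)/2 = (133.0968 − 2.8893)/2 = 65.1038 W.
|Δ| = 5.3557;  2% of max(1, |F·v|) = 1.1950.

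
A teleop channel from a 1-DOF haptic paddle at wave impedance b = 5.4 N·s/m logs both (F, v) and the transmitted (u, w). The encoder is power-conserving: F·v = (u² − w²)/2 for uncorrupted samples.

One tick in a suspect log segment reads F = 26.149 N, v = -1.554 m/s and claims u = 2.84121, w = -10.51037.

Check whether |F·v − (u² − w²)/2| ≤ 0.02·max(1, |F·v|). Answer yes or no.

no

F·v = 26.149×(-1.554) = -40.6355 W.
(u² − w²)/2 = (8.0725 − 110.4679)/2 = -51.1977 W.
|Δ| = 10.5622;  2% of max(1, |F·v|) = 0.8127.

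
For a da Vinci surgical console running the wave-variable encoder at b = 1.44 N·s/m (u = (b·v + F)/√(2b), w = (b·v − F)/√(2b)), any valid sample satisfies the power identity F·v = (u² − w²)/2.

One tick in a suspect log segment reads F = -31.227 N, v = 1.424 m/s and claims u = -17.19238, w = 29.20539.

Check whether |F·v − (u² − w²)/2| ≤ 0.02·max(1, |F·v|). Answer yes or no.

no

F·v = (-31.227)×1.424 = -44.46725 W.
(u² − w²)/2 = (295.57793 − 852.95481)/2 = -278.68844 W.
|Δ| = 234.22119;  2% of max(1, |F·v|) = 0.88934.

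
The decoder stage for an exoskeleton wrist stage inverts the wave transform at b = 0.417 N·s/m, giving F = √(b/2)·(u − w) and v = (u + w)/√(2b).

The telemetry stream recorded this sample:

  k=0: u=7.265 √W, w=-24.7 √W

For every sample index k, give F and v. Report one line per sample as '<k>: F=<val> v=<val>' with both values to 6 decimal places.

0: F=14.595794 v=-19.091451

k=0: u−w=31.965000, u+w=-17.435000; √(b/2)=0.456618, √(2b)=0.913236; F=0.456618×31.965=14.595794, v=-17.435000/0.913236=-19.091451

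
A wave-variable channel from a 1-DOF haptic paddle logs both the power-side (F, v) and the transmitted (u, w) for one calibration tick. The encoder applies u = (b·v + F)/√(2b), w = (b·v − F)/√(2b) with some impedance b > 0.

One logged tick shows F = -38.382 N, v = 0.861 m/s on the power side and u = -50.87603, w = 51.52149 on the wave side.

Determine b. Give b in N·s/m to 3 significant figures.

u + w = 0.64546;  u + w = √(2b)·v, so √(2b) = 0.64546/0.861 = 0.74966.
b = (√(2b))²/2 = 0.56199/2 = 0.28100.
(Check via u − w = 2F/√(2b): u − w = -102.39752, 2F/√(2b) = -102.39799.)

b = 0.281 N·s/m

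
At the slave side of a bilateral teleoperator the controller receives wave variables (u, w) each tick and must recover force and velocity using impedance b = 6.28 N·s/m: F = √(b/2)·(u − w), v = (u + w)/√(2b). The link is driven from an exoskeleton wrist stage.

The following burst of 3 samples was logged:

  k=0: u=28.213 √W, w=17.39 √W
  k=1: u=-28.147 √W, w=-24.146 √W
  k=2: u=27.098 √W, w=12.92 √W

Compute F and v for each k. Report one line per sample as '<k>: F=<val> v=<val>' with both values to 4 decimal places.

k=0: u−w=10.8230, u+w=45.6030; √(b/2)=1.7720, √(2b)=3.5440; F=1.7720×10.823=19.1784, v=45.6030/3.5440=12.8676
k=1: u−w=-4.0010, u+w=-52.2930; √(b/2)=1.7720, √(2b)=3.5440; F=1.7720×(-4.001)=-7.0898, v=-52.2930/3.5440=-14.7553
k=2: u−w=14.1780, u+w=40.0180; √(b/2)=1.7720, √(2b)=3.5440; F=1.7720×14.178=25.1235, v=40.0180/3.5440=11.2917

0: F=19.1784 v=12.8676
1: F=-7.0898 v=-14.7553
2: F=25.1235 v=11.2917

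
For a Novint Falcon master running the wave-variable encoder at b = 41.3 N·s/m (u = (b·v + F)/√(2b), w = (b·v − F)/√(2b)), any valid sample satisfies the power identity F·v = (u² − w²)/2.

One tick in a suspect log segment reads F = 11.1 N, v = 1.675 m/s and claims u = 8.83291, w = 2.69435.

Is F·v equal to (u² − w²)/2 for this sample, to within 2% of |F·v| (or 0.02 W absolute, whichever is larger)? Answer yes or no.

no

F·v = 11.1×1.675 = 18.5925 W.
(u² − w²)/2 = (78.0203 − 7.2595)/2 = 35.3804 W.
|Δ| = 16.7879;  2% of max(1, |F·v|) = 0.3719.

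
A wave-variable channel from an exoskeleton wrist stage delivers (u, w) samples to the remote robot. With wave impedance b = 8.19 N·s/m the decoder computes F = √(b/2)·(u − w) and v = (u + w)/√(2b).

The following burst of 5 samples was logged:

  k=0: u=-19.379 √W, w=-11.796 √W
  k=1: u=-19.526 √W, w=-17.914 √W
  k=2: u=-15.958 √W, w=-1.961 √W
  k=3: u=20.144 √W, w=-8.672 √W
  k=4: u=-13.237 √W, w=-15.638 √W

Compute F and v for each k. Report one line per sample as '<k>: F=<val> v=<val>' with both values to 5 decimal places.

k=0: u−w=-7.58300, u+w=-31.17500; √(b/2)=2.02361, √(2b)=4.04722; F=2.02361×(-7.583)=-15.34504, v=-31.17500/4.04722=-7.70282
k=1: u−w=-1.61200, u+w=-37.44000; √(b/2)=2.02361, √(2b)=4.04722; F=2.02361×(-1.612)=-3.26206, v=-37.44000/4.04722=-9.25079
k=2: u−w=-13.99700, u+w=-17.91900; √(b/2)=2.02361, √(2b)=4.04722; F=2.02361×(-13.997)=-28.32448, v=-17.91900/4.04722=-4.42748
k=3: u−w=28.81600, u+w=11.47200; √(b/2)=2.02361, √(2b)=4.04722; F=2.02361×28.816=58.31236, v=11.47200/4.04722=2.83454
k=4: u−w=2.40100, u+w=-28.87500; √(b/2)=2.02361, √(2b)=4.04722; F=2.02361×2.401=4.85869, v=-28.87500/4.04722=-7.13452

0: F=-15.34504 v=-7.70282
1: F=-3.26206 v=-9.25079
2: F=-28.32448 v=-4.42748
3: F=58.31236 v=2.83454
4: F=4.85869 v=-7.13452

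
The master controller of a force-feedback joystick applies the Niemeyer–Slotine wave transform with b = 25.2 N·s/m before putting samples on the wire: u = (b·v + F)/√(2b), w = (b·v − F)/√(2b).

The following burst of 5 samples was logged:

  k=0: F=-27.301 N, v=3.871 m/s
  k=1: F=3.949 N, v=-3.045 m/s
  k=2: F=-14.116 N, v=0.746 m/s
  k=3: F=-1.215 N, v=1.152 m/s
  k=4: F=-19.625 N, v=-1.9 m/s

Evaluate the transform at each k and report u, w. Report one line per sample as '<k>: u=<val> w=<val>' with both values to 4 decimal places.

0: u=9.8951 w=17.5863
1: u=-10.2524 w=-11.3649
2: u=0.6597 w=4.6364
3: u=3.9181 w=4.2603
4: u=-9.5087 w=-3.9800

k=0: b·v=25.2×3.871=97.5492; √(2b)=7.0993; u=(97.5492+(-27.301))/7.0993=9.8951, w=(97.5492−(-27.301))/7.0993=17.5863
k=1: b·v=25.2×(-3.045)=-76.7340; √(2b)=7.0993; u=(-76.7340+3.949)/7.0993=-10.2524, w=(-76.7340−3.949)/7.0993=-11.3649
k=2: b·v=25.2×0.746=18.7992; √(2b)=7.0993; u=(18.7992+(-14.116))/7.0993=0.6597, w=(18.7992−(-14.116))/7.0993=4.6364
k=3: b·v=25.2×1.152=29.0304; √(2b)=7.0993; u=(29.0304+(-1.215))/7.0993=3.9181, w=(29.0304−(-1.215))/7.0993=4.2603
k=4: b·v=25.2×(-1.9)=-47.8800; √(2b)=7.0993; u=(-47.8800+(-19.625))/7.0993=-9.5087, w=(-47.8800−(-19.625))/7.0993=-3.9800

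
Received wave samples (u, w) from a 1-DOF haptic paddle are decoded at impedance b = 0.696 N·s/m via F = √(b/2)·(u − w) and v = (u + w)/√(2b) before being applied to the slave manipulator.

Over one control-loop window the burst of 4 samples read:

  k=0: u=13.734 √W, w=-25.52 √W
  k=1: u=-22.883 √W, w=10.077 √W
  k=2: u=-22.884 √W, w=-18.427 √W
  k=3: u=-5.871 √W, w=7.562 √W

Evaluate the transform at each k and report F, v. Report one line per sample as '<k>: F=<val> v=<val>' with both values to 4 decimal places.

k=0: u−w=39.2540, u+w=-11.7860; √(b/2)=0.5899, √(2b)=1.1798; F=0.5899×39.254=23.1565, v=-11.7860/1.1798=-9.9896
k=1: u−w=-32.9600, u+w=-12.8060; √(b/2)=0.5899, √(2b)=1.1798; F=0.5899×(-32.96)=-19.4436, v=-12.8060/1.1798=-10.8541
k=2: u−w=-4.4570, u+w=-41.3110; √(b/2)=0.5899, √(2b)=1.1798; F=0.5899×(-4.457)=-2.6293, v=-41.3110/1.1798=-35.0144
k=3: u−w=-13.4330, u+w=1.6910; √(b/2)=0.5899, √(2b)=1.1798; F=0.5899×(-13.433)=-7.9243, v=1.6910/1.1798=1.4333

0: F=23.1565 v=-9.9896
1: F=-19.4436 v=-10.8541
2: F=-2.6293 v=-35.0144
3: F=-7.9243 v=1.4333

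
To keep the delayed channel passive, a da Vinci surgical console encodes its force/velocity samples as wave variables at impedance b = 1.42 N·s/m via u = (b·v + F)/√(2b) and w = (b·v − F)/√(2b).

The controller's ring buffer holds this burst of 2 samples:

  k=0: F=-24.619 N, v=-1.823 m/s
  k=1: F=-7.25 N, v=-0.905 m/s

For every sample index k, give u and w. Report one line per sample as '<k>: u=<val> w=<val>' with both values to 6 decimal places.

0: u=-16.144776 w=13.072602
1: u=-5.064650 w=3.539517

k=0: b·v=1.42×(-1.823)=-2.588660; √(2b)=1.685230; u=(-2.588660+(-24.619))/1.685230=-16.144776, w=(-2.588660−(-24.619))/1.685230=13.072602
k=1: b·v=1.42×(-0.905)=-1.285100; √(2b)=1.685230; u=(-1.285100+(-7.25))/1.685230=-5.064650, w=(-1.285100−(-7.25))/1.685230=3.539517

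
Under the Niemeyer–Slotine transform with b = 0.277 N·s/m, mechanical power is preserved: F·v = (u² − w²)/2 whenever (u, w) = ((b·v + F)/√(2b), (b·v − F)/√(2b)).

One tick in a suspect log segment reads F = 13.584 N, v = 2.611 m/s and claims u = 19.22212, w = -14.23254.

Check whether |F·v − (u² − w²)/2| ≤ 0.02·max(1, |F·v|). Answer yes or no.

F·v = 13.584×2.611 = 35.46782 W.
(u² − w²)/2 = (369.48990 − 202.56519)/2 = 83.46235 W.
|Δ| = 47.99453;  2% of max(1, |F·v|) = 0.70936.

no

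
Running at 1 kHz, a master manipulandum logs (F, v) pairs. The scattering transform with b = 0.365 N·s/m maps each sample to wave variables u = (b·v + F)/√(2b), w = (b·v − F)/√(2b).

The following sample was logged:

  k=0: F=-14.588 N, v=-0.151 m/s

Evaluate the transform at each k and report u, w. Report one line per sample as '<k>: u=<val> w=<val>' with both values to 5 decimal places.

0: u=-17.13847 w=17.00946

k=0: b·v=0.365×(-0.151)=-0.05511; √(2b)=0.85440; u=(-0.05511+(-14.588))/0.85440=-17.13847, w=(-0.05511−(-14.588))/0.85440=17.00946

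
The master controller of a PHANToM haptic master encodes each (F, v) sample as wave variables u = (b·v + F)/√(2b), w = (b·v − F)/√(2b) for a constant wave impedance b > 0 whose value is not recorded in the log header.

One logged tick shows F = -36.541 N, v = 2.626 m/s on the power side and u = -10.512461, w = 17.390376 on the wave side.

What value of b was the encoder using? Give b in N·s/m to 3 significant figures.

u + w = 6.877915;  u + w = √(2b)·v, so √(2b) = 6.877915/2.626 = 2.619160.
b = (√(2b))²/2 = 6.860001/2 = 3.430000.
(Check via u − w = 2F/√(2b): u − w = -27.902837, 2F/√(2b) = -27.902836.)

b = 3.43 N·s/m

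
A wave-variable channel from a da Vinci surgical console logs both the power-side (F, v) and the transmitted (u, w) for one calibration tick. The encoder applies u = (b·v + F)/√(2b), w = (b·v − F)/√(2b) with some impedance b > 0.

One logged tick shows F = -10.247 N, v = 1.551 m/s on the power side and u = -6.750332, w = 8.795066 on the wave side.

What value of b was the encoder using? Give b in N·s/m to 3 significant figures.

u + w = 2.044734;  u + w = √(2b)·v, so √(2b) = 2.044734/1.551 = 1.318333.
b = (√(2b))²/2 = 1.738001/2 = 0.869001.
(Check via u − w = 2F/√(2b): u − w = -15.545398, 2F/√(2b) = -15.545393.)

b = 0.869 N·s/m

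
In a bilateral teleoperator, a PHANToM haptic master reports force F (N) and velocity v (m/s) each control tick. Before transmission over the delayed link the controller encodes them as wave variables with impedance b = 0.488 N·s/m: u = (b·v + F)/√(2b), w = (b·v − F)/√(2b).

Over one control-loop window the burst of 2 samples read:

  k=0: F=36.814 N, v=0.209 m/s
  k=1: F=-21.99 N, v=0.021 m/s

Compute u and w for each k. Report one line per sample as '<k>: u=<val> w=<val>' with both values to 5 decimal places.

0: u=37.36712 w=-37.16064
1: u=-22.24835 w=22.26910

k=0: b·v=0.488×0.209=0.10199; √(2b)=0.98793; u=(0.10199+36.814)/0.98793=37.36712, w=(0.10199−36.814)/0.98793=-37.16064
k=1: b·v=0.488×0.021=0.01025; √(2b)=0.98793; u=(0.01025+(-21.99))/0.98793=-22.24835, w=(0.01025−(-21.99))/0.98793=22.26910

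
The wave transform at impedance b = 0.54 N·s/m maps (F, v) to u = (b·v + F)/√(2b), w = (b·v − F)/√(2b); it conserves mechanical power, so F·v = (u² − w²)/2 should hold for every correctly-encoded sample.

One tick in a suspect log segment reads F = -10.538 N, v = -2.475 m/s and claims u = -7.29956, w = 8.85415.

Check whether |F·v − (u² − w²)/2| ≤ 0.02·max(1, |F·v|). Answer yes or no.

F·v = (-10.538)×(-2.475) = 26.0816 W.
(u² − w²)/2 = (53.2836 − 78.3960)/2 = -12.5562 W.
|Δ| = 38.6377;  2% of max(1, |F·v|) = 0.5216.

no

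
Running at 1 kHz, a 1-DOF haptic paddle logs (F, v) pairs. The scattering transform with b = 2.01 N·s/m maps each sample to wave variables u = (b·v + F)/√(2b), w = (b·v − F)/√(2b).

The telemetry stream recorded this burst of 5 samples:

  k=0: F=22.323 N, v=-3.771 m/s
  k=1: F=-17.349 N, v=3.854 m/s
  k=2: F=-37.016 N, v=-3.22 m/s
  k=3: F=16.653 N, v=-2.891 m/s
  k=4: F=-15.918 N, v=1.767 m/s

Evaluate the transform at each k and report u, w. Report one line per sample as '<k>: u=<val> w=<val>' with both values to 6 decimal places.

0: u=7.353285 w=-14.914116
1: u=-4.789272 w=12.516518
2: u=-21.689943 w=15.233863
3: u=5.407543 w=-11.203980
4: u=-6.167765 w=9.710589

k=0: b·v=2.01×(-3.771)=-7.579710; √(2b)=2.004994; u=(-7.579710+22.323)/2.004994=7.353285, w=(-7.579710−22.323)/2.004994=-14.914116
k=1: b·v=2.01×3.854=7.746540; √(2b)=2.004994; u=(7.746540+(-17.349))/2.004994=-4.789272, w=(7.746540−(-17.349))/2.004994=12.516518
k=2: b·v=2.01×(-3.22)=-6.472200; √(2b)=2.004994; u=(-6.472200+(-37.016))/2.004994=-21.689943, w=(-6.472200−(-37.016))/2.004994=15.233863
k=3: b·v=2.01×(-2.891)=-5.810910; √(2b)=2.004994; u=(-5.810910+16.653)/2.004994=5.407543, w=(-5.810910−16.653)/2.004994=-11.203980
k=4: b·v=2.01×1.767=3.551670; √(2b)=2.004994; u=(3.551670+(-15.918))/2.004994=-6.167765, w=(3.551670−(-15.918))/2.004994=9.710589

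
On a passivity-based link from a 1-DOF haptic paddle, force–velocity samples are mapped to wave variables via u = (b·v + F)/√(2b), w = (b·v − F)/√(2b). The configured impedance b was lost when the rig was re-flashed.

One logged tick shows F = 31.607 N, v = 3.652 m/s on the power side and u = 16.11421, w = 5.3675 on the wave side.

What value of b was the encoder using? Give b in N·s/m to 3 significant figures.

u + w = 21.4817;  u + w = √(2b)·v, so √(2b) = 21.4817/3.652 = 5.8822.
b = (√(2b))²/2 = 34.6000/2 = 17.3000.
(Check via u − w = 2F/√(2b): u − w = 10.7467, 2F/√(2b) = 10.7467.)

b = 17.3 N·s/m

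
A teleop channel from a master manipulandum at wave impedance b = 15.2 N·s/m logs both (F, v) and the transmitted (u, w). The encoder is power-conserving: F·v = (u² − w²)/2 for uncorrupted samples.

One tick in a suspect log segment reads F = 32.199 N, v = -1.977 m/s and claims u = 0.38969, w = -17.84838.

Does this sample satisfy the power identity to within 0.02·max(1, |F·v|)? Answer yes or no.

F·v = 32.199×(-1.977) = -63.65742 W.
(u² − w²)/2 = (0.15186 − 318.56467)/2 = -159.20641 W.
|Δ| = 95.54898;  2% of max(1, |F·v|) = 1.27315.

no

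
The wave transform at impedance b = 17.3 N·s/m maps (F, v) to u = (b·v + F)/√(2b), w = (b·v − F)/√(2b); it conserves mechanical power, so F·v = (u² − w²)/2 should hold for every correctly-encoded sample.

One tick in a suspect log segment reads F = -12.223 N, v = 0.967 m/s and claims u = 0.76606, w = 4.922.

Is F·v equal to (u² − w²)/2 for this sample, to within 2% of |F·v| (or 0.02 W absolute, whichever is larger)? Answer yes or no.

yes

F·v = (-12.223)×0.967 = -11.81964 W.
(u² − w²)/2 = (0.58685 − 24.22608)/2 = -11.81962 W.
|Δ| = 0.00002;  2% of max(1, |F·v|) = 0.23639.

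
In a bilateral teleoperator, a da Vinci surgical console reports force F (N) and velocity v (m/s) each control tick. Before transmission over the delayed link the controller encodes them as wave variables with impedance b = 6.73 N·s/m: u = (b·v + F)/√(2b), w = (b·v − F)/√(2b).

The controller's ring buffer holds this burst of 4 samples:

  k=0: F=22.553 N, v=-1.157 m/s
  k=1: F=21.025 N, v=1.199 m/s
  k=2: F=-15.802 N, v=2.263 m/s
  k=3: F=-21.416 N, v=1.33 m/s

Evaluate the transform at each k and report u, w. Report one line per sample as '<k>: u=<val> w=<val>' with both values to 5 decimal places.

0: u=4.02487 w=-8.26966
1: u=7.93021 w=-3.53134
2: u=-0.15591 w=8.45838
3: u=-3.39761 w=8.27709

k=0: b·v=6.73×(-1.157)=-7.78661; √(2b)=3.66879; u=(-7.78661+22.553)/3.66879=4.02487, w=(-7.78661−22.553)/3.66879=-8.26966
k=1: b·v=6.73×1.199=8.06927; √(2b)=3.66879; u=(8.06927+21.025)/3.66879=7.93021, w=(8.06927−21.025)/3.66879=-3.53134
k=2: b·v=6.73×2.263=15.22999; √(2b)=3.66879; u=(15.22999+(-15.802))/3.66879=-0.15591, w=(15.22999−(-15.802))/3.66879=8.45838
k=3: b·v=6.73×1.33=8.95090; √(2b)=3.66879; u=(8.95090+(-21.416))/3.66879=-3.39761, w=(8.95090−(-21.416))/3.66879=8.27709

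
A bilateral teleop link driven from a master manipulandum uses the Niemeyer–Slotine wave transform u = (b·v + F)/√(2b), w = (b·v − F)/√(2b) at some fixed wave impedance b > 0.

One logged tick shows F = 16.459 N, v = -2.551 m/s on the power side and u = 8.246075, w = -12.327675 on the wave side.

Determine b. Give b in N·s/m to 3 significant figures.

b = 1.28 N·s/m

u + w = -4.081600;  u + w = √(2b)·v, so √(2b) = -4.081600/(-2.551) = 1.600000.
b = (√(2b))²/2 = 2.560000/2 = 1.280000.
(Check via u − w = 2F/√(2b): u − w = 20.573750, 2F/√(2b) = 20.573750.)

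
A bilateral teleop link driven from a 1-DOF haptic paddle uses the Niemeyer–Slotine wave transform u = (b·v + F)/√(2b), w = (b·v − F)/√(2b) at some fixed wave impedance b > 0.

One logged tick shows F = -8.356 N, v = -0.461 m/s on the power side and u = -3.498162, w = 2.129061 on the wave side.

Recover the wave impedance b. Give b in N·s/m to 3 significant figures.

u + w = -1.369101;  u + w = √(2b)·v, so √(2b) = -1.369101/(-0.461) = 2.969850.
b = (√(2b))²/2 = 8.820011/2 = 4.410005.
(Check via u − w = 2F/√(2b): u − w = -5.627223, 2F/√(2b) = -5.627220.)

b = 4.41 N·s/m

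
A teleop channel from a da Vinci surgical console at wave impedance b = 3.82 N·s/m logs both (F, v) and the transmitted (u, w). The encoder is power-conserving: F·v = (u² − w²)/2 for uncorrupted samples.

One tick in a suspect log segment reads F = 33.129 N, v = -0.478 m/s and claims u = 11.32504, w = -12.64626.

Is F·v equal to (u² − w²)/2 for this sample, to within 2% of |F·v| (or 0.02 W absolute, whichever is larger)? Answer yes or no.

F·v = 33.129×(-0.478) = -15.83566 W.
(u² − w²)/2 = (128.25653 − 159.92789)/2 = -15.83568 W.
|Δ| = 0.00002;  2% of max(1, |F·v|) = 0.31671.

yes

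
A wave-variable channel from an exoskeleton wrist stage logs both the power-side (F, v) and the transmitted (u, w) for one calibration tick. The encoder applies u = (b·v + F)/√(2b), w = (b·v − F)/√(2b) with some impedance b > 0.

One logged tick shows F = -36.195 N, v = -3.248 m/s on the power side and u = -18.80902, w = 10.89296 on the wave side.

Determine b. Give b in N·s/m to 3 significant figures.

u + w = -7.9161;  u + w = √(2b)·v, so √(2b) = -7.9161/(-3.248) = 2.4372.
b = (√(2b))²/2 = 5.9400/2 = 2.9700.
(Check via u − w = 2F/√(2b): u − w = -29.7020, 2F/√(2b) = -29.7020.)

b = 2.97 N·s/m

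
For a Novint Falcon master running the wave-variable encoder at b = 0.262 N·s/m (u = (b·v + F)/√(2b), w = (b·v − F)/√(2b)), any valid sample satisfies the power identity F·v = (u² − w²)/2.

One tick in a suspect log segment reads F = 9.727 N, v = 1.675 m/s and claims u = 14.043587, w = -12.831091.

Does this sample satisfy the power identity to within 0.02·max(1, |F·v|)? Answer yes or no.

F·v = 9.727×1.675 = 16.292725 W.
(u² − w²)/2 = (197.222336 − 164.636896)/2 = 16.292720 W.
|Δ| = 0.000005;  2% of max(1, |F·v|) = 0.325855.

yes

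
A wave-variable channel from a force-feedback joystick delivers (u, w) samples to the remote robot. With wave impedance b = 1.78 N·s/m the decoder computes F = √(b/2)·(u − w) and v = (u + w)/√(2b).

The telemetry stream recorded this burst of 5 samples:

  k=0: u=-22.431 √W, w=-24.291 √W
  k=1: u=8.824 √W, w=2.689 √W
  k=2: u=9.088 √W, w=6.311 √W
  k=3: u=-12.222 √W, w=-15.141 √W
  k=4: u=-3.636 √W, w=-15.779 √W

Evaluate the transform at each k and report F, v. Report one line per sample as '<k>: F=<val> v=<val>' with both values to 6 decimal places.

k=0: u−w=1.860000, u+w=-46.722000; √(b/2)=0.943398, √(2b)=1.886796; F=0.943398×1.86=1.754720, v=-46.722000/1.886796=-24.762610
k=1: u−w=6.135000, u+w=11.513000; √(b/2)=0.943398, √(2b)=1.886796; F=0.943398×6.135=5.787747, v=11.513000/1.886796=6.101878
k=2: u−w=2.777000, u+w=15.399000; √(b/2)=0.943398, √(2b)=1.886796; F=0.943398×2.777=2.619817, v=15.399000/1.886796=8.161454
k=3: u−w=2.919000, u+w=-27.363000; √(b/2)=0.943398, √(2b)=1.886796; F=0.943398×2.919=2.753779, v=-27.363000/1.886796=-14.502361
k=4: u−w=12.143000, u+w=-19.415000; √(b/2)=0.943398, √(2b)=1.886796; F=0.943398×12.143=11.455683, v=-19.415000/1.886796=-10.289929

0: F=1.754720 v=-24.762610
1: F=5.787747 v=6.101878
2: F=2.619817 v=8.161454
3: F=2.753779 v=-14.502361
4: F=11.455683 v=-10.289929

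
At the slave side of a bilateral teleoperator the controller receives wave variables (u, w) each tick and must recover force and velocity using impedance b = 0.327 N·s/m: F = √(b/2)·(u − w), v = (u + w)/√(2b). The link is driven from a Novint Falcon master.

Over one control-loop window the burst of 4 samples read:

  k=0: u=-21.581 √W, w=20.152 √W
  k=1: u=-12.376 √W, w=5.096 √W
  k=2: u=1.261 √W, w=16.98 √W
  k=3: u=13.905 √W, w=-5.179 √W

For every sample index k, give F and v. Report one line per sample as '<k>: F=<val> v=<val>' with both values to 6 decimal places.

k=0: u−w=-41.733000, u+w=-1.429000; √(b/2)=0.404351, √(2b)=0.808703; F=0.404351×(-41.733)=-16.874794, v=-1.429000/0.808703=-1.767028
k=1: u−w=-17.472000, u+w=-7.280000; √(b/2)=0.404351, √(2b)=0.808703; F=0.404351×(-17.472)=-7.064826, v=-7.280000/0.808703=-9.002072
k=2: u−w=-15.719000, u+w=18.241000; √(b/2)=0.404351, √(2b)=0.808703; F=0.404351×(-15.719)=-6.355999, v=18.241000/0.808703=22.555880
k=3: u−w=19.084000, u+w=8.726000; √(b/2)=0.404351, √(2b)=0.808703; F=0.404351×19.084=7.716641, v=8.726000/0.808703=10.790121

0: F=-16.874794 v=-1.767028
1: F=-7.064826 v=-9.002072
2: F=-6.355999 v=22.555880
3: F=7.716641 v=10.790121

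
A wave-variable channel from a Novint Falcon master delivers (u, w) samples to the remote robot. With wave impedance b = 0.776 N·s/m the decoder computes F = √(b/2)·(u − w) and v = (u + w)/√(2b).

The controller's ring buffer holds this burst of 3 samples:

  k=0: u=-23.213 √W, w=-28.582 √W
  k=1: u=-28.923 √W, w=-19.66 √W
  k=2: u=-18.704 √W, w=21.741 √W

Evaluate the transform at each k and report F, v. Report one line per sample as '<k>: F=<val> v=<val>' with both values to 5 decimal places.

k=0: u−w=5.36900, u+w=-51.79500; √(b/2)=0.62290, √(2b)=1.24579; F=0.62290×5.369=3.34433, v=-51.79500/1.24579=-41.57593
k=1: u−w=-9.26300, u+w=-48.58300; √(b/2)=0.62290, √(2b)=1.24579; F=0.62290×(-9.263)=-5.76989, v=-48.58300/1.24579=-38.99765
k=2: u−w=-40.44500, u+w=3.03700; √(b/2)=0.62290, √(2b)=1.24579; F=0.62290×(-40.445)=-25.19305, v=3.03700/1.24579=2.43780

0: F=3.34433 v=-41.57593
1: F=-5.76989 v=-38.99765
2: F=-25.19305 v=2.43780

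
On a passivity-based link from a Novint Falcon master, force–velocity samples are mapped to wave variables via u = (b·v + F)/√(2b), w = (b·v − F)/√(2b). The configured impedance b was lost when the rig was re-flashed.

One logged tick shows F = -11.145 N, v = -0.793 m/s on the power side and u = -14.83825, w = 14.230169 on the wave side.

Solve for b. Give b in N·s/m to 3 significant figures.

u + w = -0.608081;  u + w = √(2b)·v, so √(2b) = -0.608081/(-0.793) = 0.766811.
b = (√(2b))²/2 = 0.587999/2 = 0.293999.
(Check via u − w = 2F/√(2b): u − w = -29.068419, 2F/√(2b) = -29.068446.)

b = 0.294 N·s/m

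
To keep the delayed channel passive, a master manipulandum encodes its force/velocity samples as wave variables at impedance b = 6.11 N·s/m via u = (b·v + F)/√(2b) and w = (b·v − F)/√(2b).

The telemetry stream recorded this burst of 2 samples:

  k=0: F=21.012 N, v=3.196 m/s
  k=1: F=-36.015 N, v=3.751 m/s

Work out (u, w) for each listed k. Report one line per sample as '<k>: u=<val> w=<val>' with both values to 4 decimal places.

0: u=11.5969 w=-0.4246
1: u=-3.7464 w=16.8588

k=0: b·v=6.11×3.196=19.5276; √(2b)=3.4957; u=(19.5276+21.012)/3.4957=11.5969, w=(19.5276−21.012)/3.4957=-0.4246
k=1: b·v=6.11×3.751=22.9186; √(2b)=3.4957; u=(22.9186+(-36.015))/3.4957=-3.7464, w=(22.9186−(-36.015))/3.4957=16.8588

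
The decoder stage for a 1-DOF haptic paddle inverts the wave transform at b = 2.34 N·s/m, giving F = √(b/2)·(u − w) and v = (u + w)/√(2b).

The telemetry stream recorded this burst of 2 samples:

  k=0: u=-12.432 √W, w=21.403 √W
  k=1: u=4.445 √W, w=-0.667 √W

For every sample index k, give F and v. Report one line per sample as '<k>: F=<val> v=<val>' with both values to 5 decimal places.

0: F=-36.59815 v=4.14685
1: F=5.52947 v=1.74638

k=0: u−w=-33.83500, u+w=8.97100; √(b/2)=1.08167, √(2b)=2.16333; F=1.08167×(-33.835)=-36.59815, v=8.97100/2.16333=4.14685
k=1: u−w=5.11200, u+w=3.77800; √(b/2)=1.08167, √(2b)=2.16333; F=1.08167×5.112=5.52947, v=3.77800/2.16333=1.74638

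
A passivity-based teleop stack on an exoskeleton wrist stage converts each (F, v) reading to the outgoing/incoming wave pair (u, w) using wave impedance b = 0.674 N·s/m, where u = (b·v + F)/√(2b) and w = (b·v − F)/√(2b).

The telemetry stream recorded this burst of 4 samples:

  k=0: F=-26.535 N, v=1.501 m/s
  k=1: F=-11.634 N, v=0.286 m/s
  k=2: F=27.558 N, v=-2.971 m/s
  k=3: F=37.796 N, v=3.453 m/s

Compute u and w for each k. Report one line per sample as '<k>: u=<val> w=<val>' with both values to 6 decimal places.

k=0: b·v=0.674×1.501=1.011674; √(2b)=1.161034; u=(1.011674+(-26.535))/1.161034=-21.983271, w=(1.011674−(-26.535))/1.161034=23.725983
k=1: b·v=0.674×0.286=0.192764; √(2b)=1.161034; u=(0.192764+(-11.634))/1.161034=-9.854350, w=(0.192764−(-11.634))/1.161034=10.186406
k=2: b·v=0.674×(-2.971)=-2.002454; √(2b)=1.161034; u=(-2.002454+27.558)/1.161034=22.011023, w=(-2.002454−27.558)/1.161034=-25.460455
k=3: b·v=0.674×3.453=2.327322; √(2b)=1.161034; u=(2.327322+37.796)/1.161034=34.558266, w=(2.327322−37.796)/1.161034=-30.549215

0: u=-21.983271 w=23.725983
1: u=-9.854350 w=10.186406
2: u=22.011023 w=-25.460455
3: u=34.558266 w=-30.549215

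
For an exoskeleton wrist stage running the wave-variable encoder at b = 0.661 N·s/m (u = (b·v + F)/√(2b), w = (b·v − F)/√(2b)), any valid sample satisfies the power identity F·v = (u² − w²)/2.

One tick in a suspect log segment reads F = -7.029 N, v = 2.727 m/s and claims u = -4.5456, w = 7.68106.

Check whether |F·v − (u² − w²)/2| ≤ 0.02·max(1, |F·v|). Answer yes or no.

yes

F·v = (-7.029)×2.727 = -19.1681 W.
(u² − w²)/2 = (20.6625 − 58.9987)/2 = -19.1681 W.
|Δ| = 0.0000;  2% of max(1, |F·v|) = 0.3834.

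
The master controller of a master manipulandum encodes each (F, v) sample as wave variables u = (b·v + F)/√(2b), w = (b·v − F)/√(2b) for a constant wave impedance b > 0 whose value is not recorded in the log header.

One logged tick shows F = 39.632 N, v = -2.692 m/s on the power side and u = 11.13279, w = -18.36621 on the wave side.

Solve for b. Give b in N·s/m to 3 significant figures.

u + w = -7.2334;  u + w = √(2b)·v, so √(2b) = -7.2334/(-2.692) = 2.6870.
b = (√(2b))²/2 = 7.2200/2 = 3.6100.
(Check via u − w = 2F/√(2b): u − w = 29.4990, 2F/√(2b) = 29.4990.)

b = 3.61 N·s/m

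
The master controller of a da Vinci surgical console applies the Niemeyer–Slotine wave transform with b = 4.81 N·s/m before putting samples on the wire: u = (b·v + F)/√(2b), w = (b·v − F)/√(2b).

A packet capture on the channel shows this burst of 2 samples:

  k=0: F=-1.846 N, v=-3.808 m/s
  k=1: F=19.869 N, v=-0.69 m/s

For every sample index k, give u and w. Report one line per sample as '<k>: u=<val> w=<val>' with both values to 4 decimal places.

k=0: b·v=4.81×(-3.808)=-18.3165; √(2b)=3.1016; u=(-18.3165+(-1.846))/3.1016=-6.5006, w=(-18.3165−(-1.846))/3.1016=-5.3103
k=1: b·v=4.81×(-0.69)=-3.3189; √(2b)=3.1016; u=(-3.3189+19.869)/3.1016=5.3360, w=(-3.3189−19.869)/3.1016=-7.4761

0: u=-6.5006 w=-5.3103
1: u=5.3360 w=-7.4761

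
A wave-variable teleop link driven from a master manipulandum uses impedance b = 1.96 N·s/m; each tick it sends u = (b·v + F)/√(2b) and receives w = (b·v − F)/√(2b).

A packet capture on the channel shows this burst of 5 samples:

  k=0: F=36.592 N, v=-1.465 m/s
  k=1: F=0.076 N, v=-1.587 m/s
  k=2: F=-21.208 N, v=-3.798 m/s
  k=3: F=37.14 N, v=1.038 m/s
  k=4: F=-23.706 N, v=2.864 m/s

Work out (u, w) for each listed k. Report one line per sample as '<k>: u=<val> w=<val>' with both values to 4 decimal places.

k=0: b·v=1.96×(-1.465)=-2.8714; √(2b)=1.9799; u=(-2.8714+36.592)/1.9799=17.0315, w=(-2.8714−36.592)/1.9799=-19.9320
k=1: b·v=1.96×(-1.587)=-3.1105; √(2b)=1.9799; u=(-3.1105+0.076)/1.9799=-1.5327, w=(-3.1105−0.076)/1.9799=-1.6094
k=2: b·v=1.96×(-3.798)=-7.4441; √(2b)=1.9799; u=(-7.4441+(-21.208))/1.9799=-14.4715, w=(-7.4441−(-21.208))/1.9799=6.9518
k=3: b·v=1.96×1.038=2.0345; √(2b)=1.9799; u=(2.0345+37.14)/1.9799=19.7861, w=(2.0345−37.14)/1.9799=-17.7310
k=4: b·v=1.96×2.864=5.6134; √(2b)=1.9799; u=(5.6134+(-23.706))/1.9799=-9.1381, w=(5.6134−(-23.706))/1.9799=14.8086

0: u=17.0315 w=-19.9320
1: u=-1.5327 w=-1.6094
2: u=-14.4715 w=6.9518
3: u=19.7861 w=-17.7310
4: u=-9.1381 w=14.8086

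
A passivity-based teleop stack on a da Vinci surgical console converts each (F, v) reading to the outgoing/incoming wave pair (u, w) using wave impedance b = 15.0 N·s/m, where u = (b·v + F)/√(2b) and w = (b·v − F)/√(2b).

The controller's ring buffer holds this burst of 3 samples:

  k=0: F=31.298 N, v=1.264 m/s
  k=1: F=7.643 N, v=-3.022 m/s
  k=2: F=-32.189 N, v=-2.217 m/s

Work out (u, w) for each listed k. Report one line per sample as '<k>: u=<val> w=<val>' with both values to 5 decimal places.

0: u=9.17581 w=-2.25260
1: u=-6.88067 w=-9.67150
2: u=-11.94839 w=-0.19462

k=0: b·v=15.0×1.264=18.96000; √(2b)=5.47723; u=(18.96000+31.298)/5.47723=9.17581, w=(18.96000−31.298)/5.47723=-2.25260
k=1: b·v=15.0×(-3.022)=-45.33000; √(2b)=5.47723; u=(-45.33000+7.643)/5.47723=-6.88067, w=(-45.33000−7.643)/5.47723=-9.67150
k=2: b·v=15.0×(-2.217)=-33.25500; √(2b)=5.47723; u=(-33.25500+(-32.189))/5.47723=-11.94839, w=(-33.25500−(-32.189))/5.47723=-0.19462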